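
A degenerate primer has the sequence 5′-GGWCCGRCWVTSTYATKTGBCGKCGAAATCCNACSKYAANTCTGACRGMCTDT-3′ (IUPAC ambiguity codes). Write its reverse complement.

Standard pairs A↔T, G↔C; ambiguity codes pair R↔Y, M↔K, W↔W, S↔S, B↔V, D↔H, N↔N. Complement (CCWGGCYGWBASARTAMACVGCMGCTTTAGGNTGSMRTTNAGACTGYCKGAHA), then reverse for 5'→3'.

5'-AHAGKCYGTCAGANTTRMSGTNGGATTTCGMCGVCAMATRASABWGYCGGWCC-3'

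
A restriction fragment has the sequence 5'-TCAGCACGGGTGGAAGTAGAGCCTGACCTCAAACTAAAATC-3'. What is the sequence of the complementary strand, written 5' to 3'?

5'-GATTTTAGTTTGAGGTCAGGCTCTACTTCCACCCGTGCTGA-3'

The complement of TCAGCACGGGTGGAAGTAGAGCCTGACCTCAAACTAAAATC is AGTCGTGCCCACCTTCATCTCGGACTGGAGTTTGATTTTAG (A↔T, G↔C). DNA strands are antiparallel, so the complementary strand runs 3'→5'; reversing gives the 5'→3' form.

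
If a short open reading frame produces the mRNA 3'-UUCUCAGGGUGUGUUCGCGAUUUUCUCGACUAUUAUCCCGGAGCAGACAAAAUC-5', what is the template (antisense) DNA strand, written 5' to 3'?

Written 5'→3' the mRNA is CUAAAACAGACGAGGCCCUAUUAUCAGCUCUUUUAGCGCUUGUGUGGGACUCUU, so the coding DNA strand is CTAAAACAGACGAGGCCCTATTATCAGCTCTTTTAGCGCTTGTGTGGGACTCTT. The template is its reverse complement.

5'-AAGAGTCCCACACAAGCGCTAAAAGAGCTGATAATAGGGCCTCGTCTGTTTTAG-3'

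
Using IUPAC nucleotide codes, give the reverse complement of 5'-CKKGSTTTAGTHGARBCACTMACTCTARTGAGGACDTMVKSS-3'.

Standard pairs A↔T, G↔C; ambiguity codes pair R↔Y, M↔K, S↔S, B↔V, D↔H. Complement (GMMCSAAATCADCTYVGTGAKTGAGATYACTCCTGHAKBMSS), then reverse for 5'→3'.

5'-SSMBKAHGTCCTCAYTAGAGTKAGTGVYTCDACTAAASCMMG-3'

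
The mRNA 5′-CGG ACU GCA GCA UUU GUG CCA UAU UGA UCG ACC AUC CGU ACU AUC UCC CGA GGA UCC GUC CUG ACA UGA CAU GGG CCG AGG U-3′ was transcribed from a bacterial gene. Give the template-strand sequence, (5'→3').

Replace U with T to get the coding DNA strand: CGGACTGCAGCATTTGTGCCATATTGATCGACCATCCGTACTATCTCCCGAGGATCCGTCCTGACATGACATGGGCCGAGGT. The template strand is its reverse complement (complement GCCTGACGTCGTAAACACGGTATAACTAGCTGGTAGGCATGATAGAGGGCTCCTAGGCAGGACTGTACTGTACCCGGCTCCA, then reverse).

5'-ACCTCGGCCCATGTCATGTCAGGACGGATCCTCGGGAGATAGTACGGATGGTCGATCAATATGGCACAAATGCTGCAGTCCG-3'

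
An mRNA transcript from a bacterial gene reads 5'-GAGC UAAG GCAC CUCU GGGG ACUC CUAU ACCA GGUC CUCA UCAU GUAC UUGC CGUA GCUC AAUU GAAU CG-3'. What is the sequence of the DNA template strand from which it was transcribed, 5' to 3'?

5′-CGATTCAATTGAGCTACGGCAAGTACATGATGAGGACCTGGTATAGGAGTCCCCAGAGGTGCCTTAGCTC-3′

Replace U with T to get the coding DNA strand: GAGCTAAGGCACCTCTGGGGACTCCTATACCAGGTCCTCATCATGTACTTGCCGTAGCTCAATTGAATCG. The template strand is its reverse complement (complement CTCGATTCCGTGGAGACCCCTGAGGATATGGTCCAGGAGTAGTACATGAACGGCATCGAGTTAACTTAGC, then reverse).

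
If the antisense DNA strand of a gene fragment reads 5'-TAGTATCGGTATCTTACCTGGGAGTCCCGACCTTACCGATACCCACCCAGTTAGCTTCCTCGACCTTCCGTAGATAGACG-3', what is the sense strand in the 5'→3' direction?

5'-CGTCTATCTACGGAAGGTCGAGGAAGCTAACTGGGTGGGTATCGGTAAGGTCGGGACTCCCAGGTAAGATACCGATACTA-3'

The coding strand is complementary and antiparallel to the template: take the complement (A↔T, G↔C) and reverse.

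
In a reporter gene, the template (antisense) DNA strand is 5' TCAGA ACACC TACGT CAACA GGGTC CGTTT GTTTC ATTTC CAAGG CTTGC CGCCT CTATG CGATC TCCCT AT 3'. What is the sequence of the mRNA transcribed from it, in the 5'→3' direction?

RNA polymerase reads the template 3'→5' and synthesizes mRNA 5'→3' by base-pairing (A→U, T→A, G↔C). The complement of the template is AGTCTTGTGGATGCAGTTGTCCCAGGCAAACAAAGTAAAGGTTCCGAACGGCGGAGATACGCTAGAGGGATA; antiparallel, so 5'→3' the coding strand is ATAGGGAGATCGCATAGAGGCGGCAAGCCTTGGAAATGAAACAAACGGACCCTGTTGACGTAGGTGTTCTGA. Replace T with U for the mRNA.

5'-AUAGGGAGAUCGCAUAGAGGCGGCAAGCCUUGGAAAUGAAACAAACGGACCCUGUUGACGUAGGUGUUCUGA-3'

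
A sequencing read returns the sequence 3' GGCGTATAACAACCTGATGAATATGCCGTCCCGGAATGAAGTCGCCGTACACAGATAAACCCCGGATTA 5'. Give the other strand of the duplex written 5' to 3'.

5'-CCGCATATTGTTGGACTACTTATACGGCAGGGCCTTACTTCAGCGGCATGTGTCTATTTGGGGCCTAAT-3'

The strand is given 3'→5', so its complement runs 5'→3' in the same left-to-right order: pair each base A↔T, G↔C.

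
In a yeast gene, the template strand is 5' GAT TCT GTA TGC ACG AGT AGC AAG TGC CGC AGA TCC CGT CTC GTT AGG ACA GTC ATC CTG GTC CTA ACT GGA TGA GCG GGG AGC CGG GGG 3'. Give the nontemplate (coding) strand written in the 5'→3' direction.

5'-CCCCCGGCTCCCCGCTCATCCAGTTAGGACCAGGATGACTGTCCTAACGAGACGGGATCTGCGGCACTTGCTACTCGTGCATACAGAATC-3'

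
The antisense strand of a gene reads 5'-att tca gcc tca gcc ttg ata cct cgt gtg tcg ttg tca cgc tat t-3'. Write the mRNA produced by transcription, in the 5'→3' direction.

5′-AAUAGCGUGACAACGACACACGAGGUAUCAAGGCUGAGGCUGAAAU-3′

The mRNA has the sequence of the coding strand (reverse complement of the template) with T→U. Reverse complement of ATTTCAGCCTCAGCCTTGATACCTCGTGTGTCGTTGTCACGCTATT is AATAGCGTGACAACGACACACGAGGTATCAAGGCTGAGGCTGAAAT; then T→U.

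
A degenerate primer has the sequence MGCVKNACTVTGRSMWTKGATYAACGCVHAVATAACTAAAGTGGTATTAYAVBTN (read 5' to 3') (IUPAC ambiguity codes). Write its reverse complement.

Standard pairs A↔T, G↔C; ambiguity codes pair R↔Y, M↔K, W↔W, S↔S, B↔V, H↔D, N↔N. Complement (KCGBMNTGABACYSKWAMCTARTTGCGBDTBTATTGATTTCACCATAATRTBVAN), then reverse for 5'→3'.

5'-NAVBTRTAATACCACTTTAGTTATBTDBGCGTTRATCMAWKSYCABAGTNMBGCK-3'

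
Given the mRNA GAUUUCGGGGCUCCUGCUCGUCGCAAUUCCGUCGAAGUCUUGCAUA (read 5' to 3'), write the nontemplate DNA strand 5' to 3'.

The coding DNA strand has the same 5'→3' sequence as the mRNA with U replaced by T.

5'-GATTTCGGGGCTCCTGCTCGTCGCAATTCCGTCGAAGTCTTGCATA-3'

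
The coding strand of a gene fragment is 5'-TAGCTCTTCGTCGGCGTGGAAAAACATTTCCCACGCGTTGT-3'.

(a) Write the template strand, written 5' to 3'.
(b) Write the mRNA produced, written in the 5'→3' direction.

(a) The template strand is the reverse complement of the coding strand: complement ATCGAGAAGCAGCCGCACCTTTTTGTAAAGGGTGCGCAACA, then reverse.
(b) mRNA matches the coding strand with T→U.

(a) 5'-ACAACGCGTGGGAAATGTTTTTCCACGCCGACGAAGAGCTA-3'
(b) 5'-UAGCUCUUCGUCGGCGUGGAAAAACAUUUCCCACGCGUUGU-3'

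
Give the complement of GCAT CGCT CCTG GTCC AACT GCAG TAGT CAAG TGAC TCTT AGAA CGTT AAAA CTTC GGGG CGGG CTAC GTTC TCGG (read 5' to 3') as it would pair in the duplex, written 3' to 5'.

Base-pairing A↔T, G↔C gives the complement. The complementary strand is antiparallel, so paired with a 5'→3' strand it runs 3'→5'.

3'-CGTAGCGAGGACCAGGTTGACGTCATCAGTTCACTGAGAATCTTGCAATTTTGAAGCCCCGCCCGATGCAAGAGCC-5'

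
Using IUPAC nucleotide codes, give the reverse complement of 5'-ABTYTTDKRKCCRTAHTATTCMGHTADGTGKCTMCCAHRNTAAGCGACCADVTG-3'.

5′-CABHTGGTCGCTTANYDTGGKAGMCACHTADCKGAATADTAYGGMYMHAARAVT-3′

Standard pairs A↔T, G↔C; ambiguity codes pair R↔Y, M↔K, B↔V, D↔H, N↔N. Complement (TVARAAHMYMGGYATDATAAGKCDATHCACMGAKGGTDYNATTCGCTGGTHBAC), then reverse for 5'→3'.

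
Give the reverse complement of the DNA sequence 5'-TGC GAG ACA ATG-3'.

5'-CATTGTCTCGCA-3'

Complement each base (A↔T, G↔C): ACGCTCTGTTAC. Then reverse.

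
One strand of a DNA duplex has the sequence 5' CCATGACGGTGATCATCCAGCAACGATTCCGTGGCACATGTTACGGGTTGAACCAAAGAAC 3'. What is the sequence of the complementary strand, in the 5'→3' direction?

5'-GTTCTTTGGTTCAACCCGTAACATGTGCCACGGAATCGTTGCTGGATGATCACCGTCATGG-3'

Pairing A↔T and G↔C gives GGTACTGCCACTAGTAGGTCGTTGCTAAGGCACCGTGTACAATGCCCAACTTGGTTTCTTG, running 3'→5'. Reverse for the 5'→3' convention.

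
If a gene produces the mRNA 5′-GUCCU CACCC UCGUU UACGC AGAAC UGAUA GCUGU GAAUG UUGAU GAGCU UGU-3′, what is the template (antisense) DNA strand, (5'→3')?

5'-ACAAGCTCATCAACATTCACAGCTATCAGTTCTGCGTAAACGAGGGTGAGGAC-3'

Replace U with T to get the coding DNA strand: GTCCTCACCCTCGTTTACGCAGAACTGATAGCTGTGAATGTTGATGAGCTTGT. The template strand is its reverse complement (complement CAGGAGTGGGAGCAAATGCGTCTTGACTATCGACACTTACAACTACTCGAACA, then reverse).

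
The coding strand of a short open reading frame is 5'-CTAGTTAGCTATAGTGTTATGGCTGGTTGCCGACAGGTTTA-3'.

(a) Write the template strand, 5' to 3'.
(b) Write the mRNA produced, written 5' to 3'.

(a) The template strand is the reverse complement of the coding strand: complement GATCAATCGATATCACAATACCGACCAACGGCTGTCCAAAT, then reverse.
(b) mRNA matches the coding strand with T→U.

(a) 5'-TAAACCTGTCGGCAACCAGCCATAACACTATAGCTAACTAG-3'
(b) 5'-CUAGUUAGCUAUAGUGUUAUGGCUGGUUGCCGACAGGUUUA-3'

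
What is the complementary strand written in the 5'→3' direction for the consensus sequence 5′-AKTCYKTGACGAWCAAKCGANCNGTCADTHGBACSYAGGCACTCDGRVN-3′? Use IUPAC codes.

5′-NBYCHGAGTGCCTRSGTVCDAHTGACNGNTCGMTTGWTCGTCAMRGAMT-3′

Standard pairs A↔T, G↔C; ambiguity codes pair R↔Y, K↔M, W↔W, S↔S, B↔V, D↔H, N↔N. Complement (TMAGRMACTGCTWGTTMGCTNGNCAGTHADCVTGSRTCCGTGAGHCYBN), then reverse for 5'→3'.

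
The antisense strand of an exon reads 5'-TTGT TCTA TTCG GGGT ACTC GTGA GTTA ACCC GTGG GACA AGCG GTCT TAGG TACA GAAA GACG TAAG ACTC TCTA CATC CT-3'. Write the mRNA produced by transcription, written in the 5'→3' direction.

5'-AGGAUGUAGAGAGUCUUACGUCUUUCUGUACCUAAGACCGCUUGUCCCACGGGUUAACUCACGAGUACCCCGAAUAGAACAA-3'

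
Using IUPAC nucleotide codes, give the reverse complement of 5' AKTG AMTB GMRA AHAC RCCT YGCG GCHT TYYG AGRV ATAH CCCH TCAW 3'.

Standard pairs A↔T, G↔C; ambiguity codes pair R↔Y, M↔K, W↔W, B↔V, H↔D. Complement (TMACTKAVCKYTTDTGYGGARCGCCGDAARRCTCYBTATDGGGDAGTW), then reverse for 5'→3'.

5'-WTGADGGGDTATBYCTCRRAADGCCGCRAGGYGTDTTYKCVAKTCAMT-3'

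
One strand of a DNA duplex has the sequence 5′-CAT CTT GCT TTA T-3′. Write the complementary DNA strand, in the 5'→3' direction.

The complement of CATCTTGCTTTAT is GTAGAACGAAATA (A↔T, G↔C). DNA strands are antiparallel, so the complementary strand runs 3'→5'; reversing gives the 5'→3' form.

5'-ATAAAGCAAGATG-3'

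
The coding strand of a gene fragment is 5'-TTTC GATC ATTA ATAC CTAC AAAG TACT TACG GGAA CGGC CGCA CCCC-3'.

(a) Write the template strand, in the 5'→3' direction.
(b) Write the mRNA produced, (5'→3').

(a) The template strand is the reverse complement of the coding strand: complement AAAGCTAGTAATTATGGATGTTTCATGAATGCCCTTGCCGGCGTGGGG, then reverse.
(b) mRNA matches the coding strand with T→U.

(a) 5'-GGGGTGCGGCCGTTCCCGTAAGTACTTTGTAGGTATTAATGATCGAAA-3'
(b) 5′-UUUCGAUCAUUAAUACCUACAAAGUACUUACGGGAACGGCCGCACCCC-3′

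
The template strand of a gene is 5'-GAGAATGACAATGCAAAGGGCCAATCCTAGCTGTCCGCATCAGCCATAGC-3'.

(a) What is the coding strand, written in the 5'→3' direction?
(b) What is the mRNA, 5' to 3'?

(a) 5′-GCTATGGCTGATGCGGACAGCTAGGATTGGCCCTTTGCATTGTCATTCTC-3′
(b) 5'-GCUAUGGCUGAUGCGGACAGCUAGGAUUGGCCCUUUGCAUUGUCAUUCUC-3'

(a) The coding strand is the reverse complement of the template: complement CTCTTACTGTTACGTTTCCCGGTTAGGATCGACAGGCGTAGTCGGTATCG, then reverse.
(b) mRNA has the coding-strand sequence with T→U.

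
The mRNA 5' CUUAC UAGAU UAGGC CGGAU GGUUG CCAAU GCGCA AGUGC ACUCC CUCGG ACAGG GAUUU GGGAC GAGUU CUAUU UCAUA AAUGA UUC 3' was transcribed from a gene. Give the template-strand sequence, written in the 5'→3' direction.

5'-GAATCATTTATGAAATAGAACTCGTCCCAAATCCCTGTCCGAGGGAGTGCACTTGCGCATTGGCAACCATCCGGCCTAATCTAGTAAG-3'

Replace U with T to get the coding DNA strand: CTTACTAGATTAGGCCGGATGGTTGCCAATGCGCAAGTGCACTCCCTCGGACAGGGATTTGGGACGAGTTCTATTTCATAAATGATTC. The template strand is its reverse complement (complement GAATGATCTAATCCGGCCTACCAACGGTTACGCGTTCACGTGAGGGAGCCTGTCCCTAAACCCTGCTCAAGATAAAGTATTTACTAAG, then reverse).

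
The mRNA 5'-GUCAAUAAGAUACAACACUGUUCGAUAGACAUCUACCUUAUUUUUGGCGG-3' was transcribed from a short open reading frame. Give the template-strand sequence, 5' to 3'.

5′-CCGCCAAAAATAAGGTAGATGTCTATCGAACAGTGTTGTATCTTATTGAC-3′

Replace U with T to get the coding DNA strand: GTCAATAAGATACAACACTGTTCGATAGACATCTACCTTATTTTTGGCGG. The template strand is its reverse complement (complement CAGTTATTCTATGTTGTGACAAGCTATCTGTAGATGGAATAAAAACCGCC, then reverse).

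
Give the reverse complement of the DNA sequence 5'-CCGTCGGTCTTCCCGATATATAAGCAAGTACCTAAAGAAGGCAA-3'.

5'-TTGCCTTCTTTAGGTACTTGCTTATATATCGGGAAGACCGACGG-3'

Complement each base (A↔T, G↔C): GGCAGCCAGAAGGGCTATATATTCGTTCATGGATTTCTTCCGTT. Then reverse.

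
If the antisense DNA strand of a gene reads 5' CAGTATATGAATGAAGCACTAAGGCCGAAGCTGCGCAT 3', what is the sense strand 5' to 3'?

5'-ATGCGCAGCTTCGGCCTTAGTGCTTCATTCATATACTG-3'

The coding strand is complementary and antiparallel to the template: take the complement (A↔T, G↔C) and reverse.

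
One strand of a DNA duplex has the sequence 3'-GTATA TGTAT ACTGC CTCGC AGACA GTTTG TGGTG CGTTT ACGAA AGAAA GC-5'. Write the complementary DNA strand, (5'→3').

5′-CATATACATATGACGGAGCGTCTGTCAAACACCACGCAAATGCTTTCTTTCG-3′

The strand is given 3'→5', so its complement runs 5'→3' in the same left-to-right order: pair each base A↔T, G↔C.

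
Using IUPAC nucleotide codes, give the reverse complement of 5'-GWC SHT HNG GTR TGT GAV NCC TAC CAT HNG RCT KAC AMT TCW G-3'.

5′-CWGAAKTGTMAGYCNDATGGTAGGNBTCACAYACCNDADSGWC-3′

Standard pairs A↔T, G↔C; ambiguity codes pair R↔Y, M↔K, W↔W, S↔S, H↔D, V↔B, N↔N. Complement (CWGSDADNCCAYACACTBNGGATGGTADNCYGAMTGTKAAGWC), then reverse for 5'→3'.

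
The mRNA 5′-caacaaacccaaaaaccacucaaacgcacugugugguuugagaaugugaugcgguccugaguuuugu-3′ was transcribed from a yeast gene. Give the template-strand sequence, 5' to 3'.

Replace U with T to get the coding DNA strand: CAACAAACCCAAAAACCACTCAAACGCACTGTGTGGTTTGAGAATGTGATGCGGTCCTGAGTTTTGT. The template strand is its reverse complement (complement GTTGTTTGGGTTTTTGGTGAGTTTGCGTGACACACCAAACTCTTACACTACGCCAGGACTCAAAACA, then reverse).

5'-ACAAAACTCAGGACCGCATCACATTCTCAAACCACACAGTGCGTTTGAGTGGTTTTTGGGTTTGTTG-3'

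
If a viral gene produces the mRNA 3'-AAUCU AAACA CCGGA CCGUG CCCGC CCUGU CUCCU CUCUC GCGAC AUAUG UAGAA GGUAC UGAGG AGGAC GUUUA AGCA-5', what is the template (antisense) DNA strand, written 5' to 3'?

5'-TTAGATTTGTGGCCTGGCACGGGCGGGACAGAGGAGAGAGCGCTGTATACATCTTCCATGACTCCTCCTGCAAATTCGT-3'

Written 5'→3' the mRNA is ACGAAUUUGCAGGAGGAGUCAUGGAAGAUGUAUACAGCGCUCUCUCCUCUGUCCCGCCCGUGCCAGGCCACAAAUCUAA, so the coding DNA strand is ACGAATTTGCAGGAGGAGTCATGGAAGATGTATACAGCGCTCTCTCCTCTGTCCCGCCCGTGCCAGGCCACAAATCTAA. The template is its reverse complement.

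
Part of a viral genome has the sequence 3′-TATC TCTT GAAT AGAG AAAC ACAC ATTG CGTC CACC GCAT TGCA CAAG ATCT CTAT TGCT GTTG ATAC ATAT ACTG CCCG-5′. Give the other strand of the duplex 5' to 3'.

5'-ATAGAGAACTTATCTCTTTGTGTGTAACGCAGGTGGCGTAACGTGTTCTAGAGATAACGACAACTATGTATATGACGGGC-3'

The strand is given 3'→5', so its complement runs 5'→3' in the same left-to-right order: pair each base A↔T, G↔C.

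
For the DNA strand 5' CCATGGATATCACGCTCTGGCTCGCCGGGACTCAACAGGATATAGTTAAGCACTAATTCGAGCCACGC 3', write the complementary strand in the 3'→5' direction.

3'-GGTACCTATAGTGCGAGACCGAGCGGCCCTGAGTTGTCCTATATCAATTCGTGATTAAGCTCGGTGCG-5'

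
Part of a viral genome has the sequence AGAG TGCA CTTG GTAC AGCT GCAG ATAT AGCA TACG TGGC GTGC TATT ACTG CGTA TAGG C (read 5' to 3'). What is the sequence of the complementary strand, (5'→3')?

5'-GCCTATACGCAGTAATAGCACGCCACGTATGCTATATCTGCAGCTGTACCAAGTGCACTCT-3'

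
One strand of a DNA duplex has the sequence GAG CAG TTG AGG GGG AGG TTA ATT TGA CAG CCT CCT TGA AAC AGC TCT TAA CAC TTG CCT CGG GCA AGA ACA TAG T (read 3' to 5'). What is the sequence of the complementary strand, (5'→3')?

5′-CTCGTCAACTCCCCCTCCAATTAAACTGTCGGAGGAACTTTGTCGAGAATTGTGAACGGAGCCCGTTCTTGTATCA-3′

The strand is given 3'→5', so its complement runs 5'→3' in the same left-to-right order: pair each base A↔T, G↔C.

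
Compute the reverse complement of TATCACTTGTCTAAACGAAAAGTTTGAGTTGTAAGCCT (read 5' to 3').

5'-AGGCTTACAACTCAAACTTTTCGTTTAGACAAGTGATA-3'

Reading the sequence 3'→5' and pairing each base (A↔T, G↔C) gives the reverse complement directly.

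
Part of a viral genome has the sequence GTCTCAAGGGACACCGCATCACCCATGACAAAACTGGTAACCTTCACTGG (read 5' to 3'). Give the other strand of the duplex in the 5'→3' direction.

Pairing A↔T and G↔C gives CAGAGTTCCCTGTGGCGTAGTGGGTACTGTTTTGACCATTGGAAGTGACC, running 3'→5'. Reverse for the 5'→3' convention.

5'-CCAGTGAAGGTTACCAGTTTTGTCATGGGTGATGCGGTGTCCCTTGAGAC-3'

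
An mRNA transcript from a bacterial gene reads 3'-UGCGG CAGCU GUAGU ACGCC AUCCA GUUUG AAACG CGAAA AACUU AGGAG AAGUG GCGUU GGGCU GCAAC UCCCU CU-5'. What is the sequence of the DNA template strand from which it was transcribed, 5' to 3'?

Written 5'→3' the mRNA is UCUCCCUCAACGUCGGGUUGCGGUGAAGAGGAUUCAAAAAGCGCAAAGUUUGACCUACCGCAUGAUGUCGACGGCGU, so the coding DNA strand is TCTCCCTCAACGTCGGGTTGCGGTGAAGAGGATTCAAAAAGCGCAAAGTTTGACCTACCGCATGATGTCGACGGCGT. The template is its reverse complement.

5'-ACGCCGTCGACATCATGCGGTAGGTCAAACTTTGCGCTTTTTGAATCCTCTTCACCGCAACCCGACGTTGAGGGAGA-3'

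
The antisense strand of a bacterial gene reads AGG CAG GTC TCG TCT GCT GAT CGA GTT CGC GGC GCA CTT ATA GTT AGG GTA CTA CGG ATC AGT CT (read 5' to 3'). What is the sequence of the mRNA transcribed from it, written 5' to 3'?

RNA polymerase reads the template 3'→5' and synthesizes mRNA 5'→3' by base-pairing (A→U, T→A, G↔C). The complement of the template is TCCGTCCAGAGCAGACGACTAGCTCAAGCGCCGCGTGAATATCAATCCCATGATGCCTAGTCAGA; antiparallel, so 5'→3' the coding strand is AGACTGATCCGTAGTACCCTAACTATAAGTGCGCCGCGAACTCGATCAGCAGACGAGACCTGCCT. Replace T with U for the mRNA.

5'-AGACUGAUCCGUAGUACCCUAACUAUAAGUGCGCCGCGAACUCGAUCAGCAGACGAGACCUGCCU-3'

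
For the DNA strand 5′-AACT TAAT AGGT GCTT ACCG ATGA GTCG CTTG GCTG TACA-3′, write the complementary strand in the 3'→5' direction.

Base-pairing A↔T, G↔C gives the complement. The complementary strand is antiparallel, so paired with a 5'→3' strand it runs 3'→5'.

3'-TTGAATTATCCACGAATGGCTACTCAGCGAACCGACATGT-5'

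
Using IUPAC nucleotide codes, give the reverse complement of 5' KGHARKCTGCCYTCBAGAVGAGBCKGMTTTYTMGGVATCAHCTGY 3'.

5'-RCAGDTGATBCCKARAAAKCMGVCTCBTCTVGARGGCAGMYTDCM-3'

Standard pairs A↔T, G↔C; ambiguity codes pair R↔Y, M↔K, B↔V, H↔D. Complement (MCDTYMGACGGRAGVTCTBCTCVGMCKAAARAKCCBTAGTDGACR), then reverse for 5'→3'.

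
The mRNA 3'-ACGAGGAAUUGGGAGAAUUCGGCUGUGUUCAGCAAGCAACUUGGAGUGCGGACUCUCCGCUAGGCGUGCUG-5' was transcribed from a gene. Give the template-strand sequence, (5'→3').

Written 5'→3' the mRNA is GUCGUGCGGAUCGCCUCUCAGGCGUGAGGUUCAACGAACGACUUGUGUCGGCUUAAGAGGGUUAAGGAGCA, so the coding DNA strand is GTCGTGCGGATCGCCTCTCAGGCGTGAGGTTCAACGAACGACTTGTGTCGGCTTAAGAGGGTTAAGGAGCA. The template is its reverse complement.

5′-TGCTCCTTAACCCTCTTAAGCCGACACAAGTCGTTCGTTGAACCTCACGCCTGAGAGGCGATCCGCACGAC-3′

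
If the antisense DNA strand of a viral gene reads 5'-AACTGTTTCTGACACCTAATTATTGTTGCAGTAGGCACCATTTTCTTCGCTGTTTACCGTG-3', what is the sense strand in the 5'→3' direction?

5′-CACGGTAAACAGCGAAGAAAATGGTGCCTACTGCAACAATAATTAGGTGTCAGAAACAGTT-3′

The coding strand is complementary and antiparallel to the template: take the complement (A↔T, G↔C) and reverse.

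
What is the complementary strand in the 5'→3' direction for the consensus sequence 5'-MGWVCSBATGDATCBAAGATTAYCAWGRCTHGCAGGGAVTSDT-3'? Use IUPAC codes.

5'-AHSABTCCCTGCDAGYCWTGRTAATCTTVGATHCATVSGBWCK-3'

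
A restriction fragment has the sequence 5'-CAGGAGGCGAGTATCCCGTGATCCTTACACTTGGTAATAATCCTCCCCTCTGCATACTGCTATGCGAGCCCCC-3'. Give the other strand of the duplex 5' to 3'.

5'-GGGGGCTCGCATAGCAGTATGCAGAGGGGAGGATTATTACCAAGTGTAAGGATCACGGGATACTCGCCTCCTG-3'

The complement of CAGGAGGCGAGTATCCCGTGATCCTTACACTTGGTAATAATCCTCCCCTCTGCATACTGCTATGCGAGCCCCC is GTCCTCCGCTCATAGGGCACTAGGAATGTGAACCATTATTAGGAGGGGAGACGTATGACGATACGCTCGGGGG (A↔T, G↔C). DNA strands are antiparallel, so the complementary strand runs 3'→5'; reversing gives the 5'→3' form.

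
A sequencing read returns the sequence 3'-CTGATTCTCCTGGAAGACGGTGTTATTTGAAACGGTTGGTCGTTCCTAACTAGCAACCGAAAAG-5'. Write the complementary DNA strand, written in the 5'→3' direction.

The strand is given 3'→5', so its complement runs 5'→3' in the same left-to-right order: pair each base A↔T, G↔C.

5'-GACTAAGAGGACCTTCTGCCACAATAAACTTTGCCAACCAGCAAGGATTGATCGTTGGCTTTTC-3'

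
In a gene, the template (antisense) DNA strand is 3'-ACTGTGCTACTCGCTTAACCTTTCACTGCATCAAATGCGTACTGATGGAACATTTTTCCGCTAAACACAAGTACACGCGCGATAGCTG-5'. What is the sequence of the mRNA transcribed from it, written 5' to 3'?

5'-UGACACGAUGAGCGAAUUGGAAAGUGACGUAGUUUACGCAUGACUACCUUGUAAAAAGGCGAUUUGUGUUCAUGUGCGCGCUAUCGAC-3'

Reading the template 3'→5' as shown, RNA polymerase pairs each base (A→U, T→A, G↔C) to build mRNA 5'→3' directly.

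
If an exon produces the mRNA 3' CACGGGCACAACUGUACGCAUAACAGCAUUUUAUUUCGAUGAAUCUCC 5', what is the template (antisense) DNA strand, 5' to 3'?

5'-GTGCCCGTGTTGACATGCGTATTGTCGTAAAATAAAGCTACTTAGAGG-3'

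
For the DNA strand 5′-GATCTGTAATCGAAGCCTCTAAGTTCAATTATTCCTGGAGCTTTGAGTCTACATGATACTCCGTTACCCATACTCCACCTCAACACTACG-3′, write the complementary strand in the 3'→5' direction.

Base-pairing A↔T, G↔C gives the complement. The complementary strand is antiparallel, so paired with a 5'→3' strand it runs 3'→5'.

3'-CTAGACATTAGCTTCGGAGATTCAAGTTAATAAGGACCTCGAAACTCAGATGTACTATGAGGCAATGGGTATGAGGTGGAGTTGTGATGC-5'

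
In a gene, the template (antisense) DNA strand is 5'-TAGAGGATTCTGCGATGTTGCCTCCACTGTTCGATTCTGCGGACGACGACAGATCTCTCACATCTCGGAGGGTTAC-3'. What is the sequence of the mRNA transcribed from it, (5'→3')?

5'-GUAACCCUCCGAGAUGUGAGAGAUCUGUCGUCGUCCGCAGAAUCGAACAGUGGAGGCAACAUCGCAGAAUCCUCUA-3'

RNA polymerase reads the template 3'→5' and synthesizes mRNA 5'→3' by base-pairing (A→U, T→A, G↔C). The complement of the template is ATCTCCTAAGACGCTACAACGGAGGTGACAAGCTAAGACGCCTGCTGCTGTCTAGAGAGTGTAGAGCCTCCCAATG; antiparallel, so 5'→3' the coding strand is GTAACCCTCCGAGATGTGAGAGATCTGTCGTCGTCCGCAGAATCGAACAGTGGAGGCAACATCGCAGAATCCTCTA. Replace T with U for the mRNA.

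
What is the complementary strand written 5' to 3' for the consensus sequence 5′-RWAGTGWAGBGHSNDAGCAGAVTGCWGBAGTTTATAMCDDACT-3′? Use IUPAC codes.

Standard pairs A↔T, G↔C; ambiguity codes pair R↔Y, M↔K, W↔W, S↔S, B↔V, D↔H, N↔N. Complement (YWTCACWTCVCDSNHTCGTCTBACGWCVTCAAATATKGHHTGA), then reverse for 5'→3'.

5'-AGTHHGKTATAAACTVCWGCABTCTGCTHNSDCVCTWCACTWY-3'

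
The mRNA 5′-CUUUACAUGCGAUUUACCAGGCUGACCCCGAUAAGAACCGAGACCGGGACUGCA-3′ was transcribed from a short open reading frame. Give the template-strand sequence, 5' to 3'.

Replace U with T to get the coding DNA strand: CTTTACATGCGATTTACCAGGCTGACCCCGATAAGAACCGAGACCGGGACTGCA. The template strand is its reverse complement (complement GAAATGTACGCTAAATGGTCCGACTGGGGCTATTCTTGGCTCTGGCCCTGACGT, then reverse).

5'-TGCAGTCCCGGTCTCGGTTCTTATCGGGGTCAGCCTGGTAAATCGCATGTAAAG-3'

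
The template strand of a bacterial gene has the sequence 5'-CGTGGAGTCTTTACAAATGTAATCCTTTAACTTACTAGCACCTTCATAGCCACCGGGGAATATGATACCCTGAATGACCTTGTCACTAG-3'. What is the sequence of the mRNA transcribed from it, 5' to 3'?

5'-CUAGUGACAAGGUCAUUCAGGGUAUCAUAUUCCCCGGUGGCUAUGAAGGUGCUAGUAAGUUAAAGGAUUACAUUUGUAAAGACUCCACG-3'

The mRNA has the sequence of the coding strand (reverse complement of the template) with T→U. Reverse complement of CGTGGAGTCTTTACAAATGTAATCCTTTAACTTACTAGCACCTTCATAGCCACCGGGGAATATGATACCCTGAATGACCTTGTCACTAG is CTAGTGACAAGGTCATTCAGGGTATCATATTCCCCGGTGGCTATGAAGGTGCTAGTAAGTTAAAGGATTACATTTGTAAAGACTCCACG; then T→U.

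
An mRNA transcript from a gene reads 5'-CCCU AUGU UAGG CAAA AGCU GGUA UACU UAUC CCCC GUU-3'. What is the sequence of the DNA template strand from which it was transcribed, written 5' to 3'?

5'-AACGGGGGATAAGTATACCAGCTTTTGCCTAACATAGGG-3'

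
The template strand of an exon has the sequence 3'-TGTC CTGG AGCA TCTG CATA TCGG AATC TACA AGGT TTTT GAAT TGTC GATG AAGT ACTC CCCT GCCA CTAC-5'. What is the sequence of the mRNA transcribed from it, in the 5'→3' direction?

5'-ACAGGACCUCGUAGACGUAUAGCCUUAGAUGUUCCAAAAACUUAACAGCUACUUCAUGAGGGGACGGUGAUG-3'

Reading the template 3'→5' as shown, RNA polymerase pairs each base (A→U, T→A, G↔C) to build mRNA 5'→3' directly.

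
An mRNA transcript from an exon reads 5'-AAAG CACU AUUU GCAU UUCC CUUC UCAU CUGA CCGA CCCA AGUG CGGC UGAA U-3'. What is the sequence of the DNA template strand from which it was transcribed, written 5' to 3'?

Replace U with T to get the coding DNA strand: AAAGCACTATTTGCATTTCCCTTCTCATCTGACCGACCCAAGTGCGGCTGAAT. The template strand is its reverse complement (complement TTTCGTGATAAACGTAAAGGGAAGAGTAGACTGGCTGGGTTCACGCCGACTTA, then reverse).

5'-ATTCAGCCGCACTTGGGTCGGTCAGATGAGAAGGGAAATGCAAATAGTGCTTT-3'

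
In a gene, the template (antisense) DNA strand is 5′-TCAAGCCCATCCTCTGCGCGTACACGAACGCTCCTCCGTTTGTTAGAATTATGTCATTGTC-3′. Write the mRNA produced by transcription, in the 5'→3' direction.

5'-GACAAUGACAUAAUUCUAACAAACGGAGGAGCGUUCGUGUACGCGCAGAGGAUGGGCUUGA-3'

The mRNA has the sequence of the coding strand (reverse complement of the template) with T→U. Reverse complement of TCAAGCCCATCCTCTGCGCGTACACGAACGCTCCTCCGTTTGTTAGAATTATGTCATTGTC is GACAATGACATAATTCTAACAAACGGAGGAGCGTTCGTGTACGCGCAGAGGATGGGCTTGA; then T→U.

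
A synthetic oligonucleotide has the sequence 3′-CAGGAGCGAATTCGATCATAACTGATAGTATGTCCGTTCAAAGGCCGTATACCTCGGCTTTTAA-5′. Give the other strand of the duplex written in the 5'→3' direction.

The strand is given 3'→5', so its complement runs 5'→3' in the same left-to-right order: pair each base A↔T, G↔C.

5'-GTCCTCGCTTAAGCTAGTATTGACTATCATACAGGCAAGTTTCCGGCATATGGAGCCGAAAATT-3'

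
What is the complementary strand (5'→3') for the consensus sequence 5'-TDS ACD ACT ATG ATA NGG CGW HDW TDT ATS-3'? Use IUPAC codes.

5'-SATAHAWHDWCGCCNTATCATAGTHGTSHA-3'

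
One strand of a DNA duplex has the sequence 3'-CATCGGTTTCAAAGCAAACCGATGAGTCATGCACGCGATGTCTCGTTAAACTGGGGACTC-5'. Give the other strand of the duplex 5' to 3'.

The strand is given 3'→5', so its complement runs 5'→3' in the same left-to-right order: pair each base A↔T, G↔C.

5′-GTAGCCAAAGTTTCGTTTGGCTACTCAGTACGTGCGCTACAGAGCAATTTGACCCCTGAG-3′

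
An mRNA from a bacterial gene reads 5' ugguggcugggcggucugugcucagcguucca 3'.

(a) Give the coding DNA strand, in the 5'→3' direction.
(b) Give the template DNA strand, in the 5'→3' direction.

(a) 5'-TGGTGGCTGGGCGGTCTGTGCTCAGCGTTCCA-3'
(b) 5′-TGGAACGCTGAGCACAGACCGCCCAGCCACCA-3′

(a) The coding strand matches the mRNA with U→T.
(b) The template strand is the reverse complement of the coding strand.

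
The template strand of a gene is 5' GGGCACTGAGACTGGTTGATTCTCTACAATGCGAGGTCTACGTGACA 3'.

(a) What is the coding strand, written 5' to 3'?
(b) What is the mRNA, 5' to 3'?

(a) The coding strand is the reverse complement of the template: complement CCCGTGACTCTGACCAACTAAGAGATGTTACGCTCCAGATGCACTGT, then reverse.
(b) mRNA has the coding-strand sequence with T→U.

(a) 5'-TGTCACGTAGACCTCGCATTGTAGAGAATCAACCAGTCTCAGTGCCC-3'
(b) 5'-UGUCACGUAGACCUCGCAUUGUAGAGAAUCAACCAGUCUCAGUGCCC-3'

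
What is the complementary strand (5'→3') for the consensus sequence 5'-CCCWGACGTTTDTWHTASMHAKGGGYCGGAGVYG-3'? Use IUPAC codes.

5'-CRBCTCCGRCCCMTDKSTADWAHAAACGTCWGGG-3'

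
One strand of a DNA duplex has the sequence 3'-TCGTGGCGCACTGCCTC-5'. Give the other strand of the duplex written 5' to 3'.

5'-AGCACCGCGTGACGGAG-3'

The strand is given 3'→5', so its complement runs 5'→3' in the same left-to-right order: pair each base A↔T, G↔C.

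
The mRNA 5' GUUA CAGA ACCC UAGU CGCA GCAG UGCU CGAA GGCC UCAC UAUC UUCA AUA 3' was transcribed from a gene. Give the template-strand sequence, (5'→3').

Replace U with T to get the coding DNA strand: GTTACAGAACCCTAGTCGCAGCAGTGCTCGAAGGCCTCACTATCTTCAATA. The template strand is its reverse complement (complement CAATGTCTTGGGATCAGCGTCGTCACGAGCTTCCGGAGTGATAGAAGTTAT, then reverse).

5'-TATTGAAGATAGTGAGGCCTTCGAGCACTGCTGCGACTAGGGTTCTGTAAC-3'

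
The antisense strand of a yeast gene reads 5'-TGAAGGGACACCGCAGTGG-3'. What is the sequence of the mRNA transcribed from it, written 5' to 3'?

The mRNA has the sequence of the coding strand (reverse complement of the template) with T→U. Reverse complement of TGAAGGGACACCGCAGTGG is CCACTGCGGTGTCCCTTCA; then T→U.

5'-CCACUGCGGUGUCCCUUCA-3'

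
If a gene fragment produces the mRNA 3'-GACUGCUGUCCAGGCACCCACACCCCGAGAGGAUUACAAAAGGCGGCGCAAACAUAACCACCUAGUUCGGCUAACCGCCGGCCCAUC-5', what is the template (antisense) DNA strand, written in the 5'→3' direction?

Written 5'→3' the mRNA is CUACCCGGCCGCCAAUCGGCUUGAUCCACCAAUACAAACGCGGCGGAAAACAUUAGGAGAGCCCCACACCCACGGACCUGUCGUCAG, so the coding DNA strand is CTACCCGGCCGCCAATCGGCTTGATCCACCAATACAAACGCGGCGGAAAACATTAGGAGAGCCCCACACCCACGGACCTGTCGTCAG. The template is its reverse complement.

5'-CTGACGACAGGTCCGTGGGTGTGGGGCTCTCCTAATGTTTTCCGCCGCGTTTGTATTGGTGGATCAAGCCGATTGGCGGCCGGGTAG-3'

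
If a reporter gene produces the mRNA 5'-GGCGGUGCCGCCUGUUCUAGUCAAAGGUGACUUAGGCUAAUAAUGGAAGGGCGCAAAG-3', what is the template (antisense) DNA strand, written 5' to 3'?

5'-CTTTGCGCCCTTCCATTATTAGCCTAAGTCACCTTTGACTAGAACAGGCGGCACCGCC-3'

Replace U with T to get the coding DNA strand: GGCGGTGCCGCCTGTTCTAGTCAAAGGTGACTTAGGCTAATAATGGAAGGGCGCAAAG. The template strand is its reverse complement (complement CCGCCACGGCGGACAAGATCAGTTTCCACTGAATCCGATTATTACCTTCCCGCGTTTC, then reverse).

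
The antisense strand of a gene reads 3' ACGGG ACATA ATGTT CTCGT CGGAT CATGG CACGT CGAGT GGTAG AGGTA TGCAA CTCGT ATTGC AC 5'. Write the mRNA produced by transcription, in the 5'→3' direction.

Reading the template 3'→5' as shown, RNA polymerase pairs each base (A→U, T→A, G↔C) to build mRNA 5'→3' directly.

5'-UGCCCUGUAUUACAAGAGCAGCCUAGUACCGUGCAGCUCACCAUCUCCAUACGUUGAGCAUAACGUG-3'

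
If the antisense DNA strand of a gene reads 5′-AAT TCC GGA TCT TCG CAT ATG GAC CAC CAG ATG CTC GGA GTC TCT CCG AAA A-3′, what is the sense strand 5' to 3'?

5'-TTTTCGGAGAGACTCCGAGCATCTGGTGGTCCATATGCGAAGATCCGGAATT-3'

The coding strand is complementary and antiparallel to the template: take the complement (A↔T, G↔C) and reverse.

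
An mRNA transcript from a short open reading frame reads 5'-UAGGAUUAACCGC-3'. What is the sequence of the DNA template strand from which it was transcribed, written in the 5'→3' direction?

5′-GCGGTTAATCCTA-3′

Replace U with T to get the coding DNA strand: TAGGATTAACCGC. The template strand is its reverse complement (complement ATCCTAATTGGCG, then reverse).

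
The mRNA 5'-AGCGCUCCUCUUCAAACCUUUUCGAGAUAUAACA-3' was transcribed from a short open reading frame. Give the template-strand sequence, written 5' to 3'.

Replace U with T to get the coding DNA strand: AGCGCTCCTCTTCAAACCTTTTCGAGATATAACA. The template strand is its reverse complement (complement TCGCGAGGAGAAGTTTGGAAAAGCTCTATATTGT, then reverse).

5'-TGTTATATCTCGAAAAGGTTTGAAGAGGAGCGCT-3'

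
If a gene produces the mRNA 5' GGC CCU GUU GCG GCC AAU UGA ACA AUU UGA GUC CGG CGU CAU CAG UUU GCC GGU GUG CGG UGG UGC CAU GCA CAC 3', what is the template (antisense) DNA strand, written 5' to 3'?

Replace U with T to get the coding DNA strand: GGCCCTGTTGCGGCCAATTGAACAATTTGAGTCCGGCGTCATCAGTTTGCCGGTGTGCGGTGGTGCCATGCACAC. The template strand is its reverse complement (complement CCGGGACAACGCCGGTTAACTTGTTAAACTCAGGCCGCAGTAGTCAAACGGCCACACGCCACCACGGTACGTGTG, then reverse).

5′-GTGTGCATGGCACCACCGCACACCGGCAAACTGATGACGCCGGACTCAAATTGTTCAATTGGCCGCAACAGGGCC-3′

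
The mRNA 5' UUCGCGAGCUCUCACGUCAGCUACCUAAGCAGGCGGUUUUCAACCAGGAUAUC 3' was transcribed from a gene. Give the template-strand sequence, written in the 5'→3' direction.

5'-GATATCCTGGTTGAAAACCGCCTGCTTAGGTAGCTGACGTGAGAGCTCGCGAA-3'

Replace U with T to get the coding DNA strand: TTCGCGAGCTCTCACGTCAGCTACCTAAGCAGGCGGTTTTCAACCAGGATATC. The template strand is its reverse complement (complement AAGCGCTCGAGAGTGCAGTCGATGGATTCGTCCGCCAAAAGTTGGTCCTATAG, then reverse).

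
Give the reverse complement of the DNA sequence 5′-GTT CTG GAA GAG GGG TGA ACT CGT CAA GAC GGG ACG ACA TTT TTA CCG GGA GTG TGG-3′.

5'-CCACACTCCCGGTAAAAATGTCGTCCCGTCTTGACGAGTTCACCCCTCTTCCAGAAC-3'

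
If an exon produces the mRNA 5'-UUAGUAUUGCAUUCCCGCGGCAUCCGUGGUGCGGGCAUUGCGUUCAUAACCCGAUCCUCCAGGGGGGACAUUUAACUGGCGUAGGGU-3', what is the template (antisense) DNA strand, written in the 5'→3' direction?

5'-ACCCTACGCCAGTTAAATGTCCCCCCTGGAGGATCGGGTTATGAACGCAATGCCCGCACCACGGATGCCGCGGGAATGCAATACTAA-3'

Replace U with T to get the coding DNA strand: TTAGTATTGCATTCCCGCGGCATCCGTGGTGCGGGCATTGCGTTCATAACCCGATCCTCCAGGGGGGACATTTAACTGGCGTAGGGT. The template strand is its reverse complement (complement AATCATAACGTAAGGGCGCCGTAGGCACCACGCCCGTAACGCAAGTATTGGGCTAGGAGGTCCCCCCTGTAAATTGACCGCATCCCA, then reverse).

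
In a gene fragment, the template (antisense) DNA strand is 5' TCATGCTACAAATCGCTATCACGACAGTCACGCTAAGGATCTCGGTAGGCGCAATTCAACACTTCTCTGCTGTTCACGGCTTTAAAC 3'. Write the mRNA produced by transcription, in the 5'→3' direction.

5'-GUUUAAAGCCGUGAACAGCAGAGAAGUGUUGAAUUGCGCCUACCGAGAUCCUUAGCGUGACUGUCGUGAUAGCGAUUUGUAGCAUGA-3'

The mRNA has the sequence of the coding strand (reverse complement of the template) with T→U. Reverse complement of TCATGCTACAAATCGCTATCACGACAGTCACGCTAAGGATCTCGGTAGGCGCAATTCAACACTTCTCTGCTGTTCACGGCTTTAAAC is GTTTAAAGCCGTGAACAGCAGAGAAGTGTTGAATTGCGCCTACCGAGATCCTTAGCGTGACTGTCGTGATAGCGATTTGTAGCATGA; then T→U.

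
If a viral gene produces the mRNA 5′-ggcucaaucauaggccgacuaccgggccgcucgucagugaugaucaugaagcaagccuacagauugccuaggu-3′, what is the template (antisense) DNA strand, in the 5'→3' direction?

5'-ACCTAGGCAATCTGTAGGCTTGCTTCATGATCATCACTGACGAGCGGCCCGGTAGTCGGCCTATGATTGAGCC-3'

Replace U with T to get the coding DNA strand: GGCTCAATCATAGGCCGACTACCGGGCCGCTCGTCAGTGATGATCATGAAGCAAGCCTACAGATTGCCTAGGT. The template strand is its reverse complement (complement CCGAGTTAGTATCCGGCTGATGGCCCGGCGAGCAGTCACTACTAGTACTTCGTTCGGATGTCTAACGGATCCA, then reverse).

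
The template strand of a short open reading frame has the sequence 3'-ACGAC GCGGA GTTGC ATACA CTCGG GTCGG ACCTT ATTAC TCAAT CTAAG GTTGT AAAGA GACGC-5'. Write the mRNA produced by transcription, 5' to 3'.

Reading the template 3'→5' as shown, RNA polymerase pairs each base (A→U, T→A, G↔C) to build mRNA 5'→3' directly.

5'-UGCUGCGCCUCAACGUAUGUGAGCCCAGCCUGGAAUAAUGAGUUAGAUUCCAACAUUUCUCUGCG-3'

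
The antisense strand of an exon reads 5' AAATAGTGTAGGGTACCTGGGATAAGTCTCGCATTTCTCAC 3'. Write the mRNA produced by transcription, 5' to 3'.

5'-GUGAGAAAUGCGAGACUUAUCCCAGGUACCCUACACUAUUU-3'

RNA polymerase reads the template 3'→5' and synthesizes mRNA 5'→3' by base-pairing (A→U, T→A, G↔C). The complement of the template is TTTATCACATCCCATGGACCCTATTCAGAGCGTAAAGAGTG; antiparallel, so 5'→3' the coding strand is GTGAGAAATGCGAGACTTATCCCAGGTACCCTACACTATTT. Replace T with U for the mRNA.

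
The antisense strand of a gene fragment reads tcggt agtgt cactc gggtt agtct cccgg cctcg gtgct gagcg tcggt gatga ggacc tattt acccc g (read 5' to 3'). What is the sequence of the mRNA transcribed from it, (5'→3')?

5'-CGGGGUAAAUAGGUCCUCAUCACCGACGCUCAGCACCGAGGCCGGGAGACUAACCCGAGUGACACUACCGA-3'

RNA polymerase reads the template 3'→5' and synthesizes mRNA 5'→3' by base-pairing (A→U, T→A, G↔C). The complement of the template is AGCCATCACAGTGAGCCCAATCAGAGGGCCGGAGCCACGACTCGCAGCCACTACTCCTGGATAAATGGGGC; antiparallel, so 5'→3' the coding strand is CGGGGTAAATAGGTCCTCATCACCGACGCTCAGCACCGAGGCCGGGAGACTAACCCGAGTGACACTACCGA. Replace T with U for the mRNA.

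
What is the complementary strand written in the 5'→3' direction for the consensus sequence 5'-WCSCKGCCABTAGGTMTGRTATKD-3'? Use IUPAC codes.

Standard pairs A↔T, G↔C; ambiguity codes pair R↔Y, M↔K, W↔W, S↔S, B↔V, D↔H. Complement (WGSGMCGGTVATCCAKACYATAMH), then reverse for 5'→3'.

5′-HMATAYCAKACCTAVTGGCMGSGW-3′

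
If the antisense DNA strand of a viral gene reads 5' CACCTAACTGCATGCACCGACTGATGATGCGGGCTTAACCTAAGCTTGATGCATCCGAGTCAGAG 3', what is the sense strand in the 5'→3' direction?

5′-CTCTGACTCGGATGCATCAAGCTTAGGTTAAGCCCGCATCATCAGTCGGTGCATGCAGTTAGGTG-3′

The coding strand is complementary and antiparallel to the template: take the complement (A↔T, G↔C) and reverse.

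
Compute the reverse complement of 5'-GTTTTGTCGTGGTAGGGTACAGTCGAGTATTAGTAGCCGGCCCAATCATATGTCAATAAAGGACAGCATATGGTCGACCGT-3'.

5'-ACGGTCGACCATATGCTGTCCTTTATTGACATATGATTGGGCCGGCTACTAATACTCGACTGTACCCTACCACGACAAAAC-3'

Complement each base (A↔T, G↔C): CAAAACAGCACCATCCCATGTCAGCTCATAATCATCGGCCGGGTTAGTATACAGTTATTTCCTGTCGTATACCAGCTGGCA. Then reverse.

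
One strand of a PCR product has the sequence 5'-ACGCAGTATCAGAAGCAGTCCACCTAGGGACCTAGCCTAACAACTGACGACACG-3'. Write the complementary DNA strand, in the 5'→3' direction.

5'-CGTGTCGTCAGTTGTTAGGCTAGGTCCCTAGGTGGACTGCTTCTGATACTGCGT-3'

The complement of ACGCAGTATCAGAAGCAGTCCACCTAGGGACCTAGCCTAACAACTGACGACACG is TGCGTCATAGTCTTCGTCAGGTGGATCCCTGGATCGGATTGTTGACTGCTGTGC (A↔T, G↔C). DNA strands are antiparallel, so the complementary strand runs 3'→5'; reversing gives the 5'→3' form.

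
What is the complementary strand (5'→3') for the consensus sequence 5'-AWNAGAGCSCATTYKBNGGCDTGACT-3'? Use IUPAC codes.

Standard pairs A↔T, G↔C; ambiguity codes pair Y↔R, K↔M, W↔W, S↔S, B↔V, D↔H, N↔N. Complement (TWNTCTCGSGTAARMVNCCGHACTGA), then reverse for 5'→3'.

5′-AGTCAHGCCNVMRAATGSGCTCTNWT-3′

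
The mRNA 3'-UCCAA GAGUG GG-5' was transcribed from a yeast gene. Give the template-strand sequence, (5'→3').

5'-AGGTTCTCACCC-3'

Written 5'→3' the mRNA is GGGUGAGAACCU, so the coding DNA strand is GGGTGAGAACCT. The template is its reverse complement.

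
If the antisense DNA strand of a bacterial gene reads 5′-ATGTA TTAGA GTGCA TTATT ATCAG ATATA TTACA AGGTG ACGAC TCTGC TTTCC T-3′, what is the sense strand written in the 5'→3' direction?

5'-AGGAAAGCAGAGTCGTCACCTTGTAATATATCTGATAATAATGCACTCTAATACAT-3'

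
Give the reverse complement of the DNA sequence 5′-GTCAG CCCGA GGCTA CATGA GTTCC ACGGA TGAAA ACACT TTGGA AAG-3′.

Complement each base (A↔T, G↔C): CAGTCGGGCTCCGATGTACTCAAGGTGCCTACTTTTGTGAAACCTTTC. Then reverse.

5'-CTTTCCAAAGTGTTTTCATCCGTGGAACTCATGTAGCCTCGGGCTGAC-3'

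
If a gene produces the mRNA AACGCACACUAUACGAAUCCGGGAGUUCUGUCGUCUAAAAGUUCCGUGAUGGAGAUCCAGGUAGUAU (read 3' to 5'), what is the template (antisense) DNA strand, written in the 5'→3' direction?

5'-TTGCGTGTGATATGCTTAGGCCCTCAAGACAGCAGATTTTCAAGGCACTACCTCTAGGTCCATCATA-3'

Written 5'→3' the mRNA is UAUGAUGGACCUAGAGGUAGUGCCUUGAAAAUCUGCUGUCUUGAGGGCCUAAGCAUAUCACACGCAA, so the coding DNA strand is TATGATGGACCTAGAGGTAGTGCCTTGAAAATCTGCTGTCTTGAGGGCCTAAGCATATCACACGCAA. The template is its reverse complement.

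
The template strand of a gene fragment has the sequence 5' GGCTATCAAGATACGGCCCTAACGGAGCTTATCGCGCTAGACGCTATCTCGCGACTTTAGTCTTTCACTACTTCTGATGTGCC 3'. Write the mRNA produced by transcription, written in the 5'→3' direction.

RNA polymerase reads the template 3'→5' and synthesizes mRNA 5'→3' by base-pairing (A→U, T→A, G↔C). The complement of the template is CCGATAGTTCTATGCCGGGATTGCCTCGAATAGCGCGATCTGCGATAGAGCGCTGAAATCAGAAAGTGATGAAGACTACACGG; antiparallel, so 5'→3' the coding strand is GGCACATCAGAAGTAGTGAAAGACTAAAGTCGCGAGATAGCGTCTAGCGCGATAAGCTCCGTTAGGGCCGTATCTTGATAGCC. Replace T with U for the mRNA.

5'-GGCACAUCAGAAGUAGUGAAAGACUAAAGUCGCGAGAUAGCGUCUAGCGCGAUAAGCUCCGUUAGGGCCGUAUCUUGAUAGCC-3'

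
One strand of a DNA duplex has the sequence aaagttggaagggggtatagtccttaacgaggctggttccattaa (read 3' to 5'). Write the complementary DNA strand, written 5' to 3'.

The strand is given 3'→5', so its complement runs 5'→3' in the same left-to-right order: pair each base A↔T, G↔C.

5'-TTTCAACCTTCCCCCATATCAGGAATTGCTCCGACCAAGGTAATT-3'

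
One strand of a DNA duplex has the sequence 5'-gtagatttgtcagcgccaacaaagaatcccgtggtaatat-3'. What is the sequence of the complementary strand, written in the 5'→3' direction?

5′-ATATTACCACGGGATTCTTTGTTGGCGCTGACAAATCTAC-3′

The complement of GTAGATTTGTCAGCGCCAACAAAGAATCCCGTGGTAATAT is CATCTAAACAGTCGCGGTTGTTTCTTAGGGCACCATTATA (A↔T, G↔C). DNA strands are antiparallel, so the complementary strand runs 3'→5'; reversing gives the 5'→3' form.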